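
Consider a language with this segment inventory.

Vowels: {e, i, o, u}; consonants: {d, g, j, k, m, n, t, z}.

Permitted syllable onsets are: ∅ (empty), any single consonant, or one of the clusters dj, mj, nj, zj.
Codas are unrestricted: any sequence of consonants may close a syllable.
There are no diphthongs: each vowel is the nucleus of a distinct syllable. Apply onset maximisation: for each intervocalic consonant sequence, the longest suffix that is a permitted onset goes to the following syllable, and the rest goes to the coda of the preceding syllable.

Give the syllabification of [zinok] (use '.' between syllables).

zi.nok

Nuclei (vowels): i, o → 2 syllables.
/i…o/ gap (V1→V2): /n/ → onset of the next syllable (single consonants are always licit onsets).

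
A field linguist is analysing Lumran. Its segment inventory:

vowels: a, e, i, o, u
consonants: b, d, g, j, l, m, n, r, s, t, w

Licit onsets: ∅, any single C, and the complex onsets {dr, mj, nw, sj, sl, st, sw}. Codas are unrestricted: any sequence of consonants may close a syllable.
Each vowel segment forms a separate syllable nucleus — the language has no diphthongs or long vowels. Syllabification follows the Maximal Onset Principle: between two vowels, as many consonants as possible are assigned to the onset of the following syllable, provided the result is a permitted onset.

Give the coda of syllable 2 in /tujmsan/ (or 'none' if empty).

n

The vowels are u, a — 2 nuclei, so 2 syllables.
/u…a/ gap (V1→V2): /jms/ — longest licit onset from the right is /s/, leaving /jm/ as coda.
Syllabification: tujm.san.
Syllable 2 is /san/: onset /s/, nucleus /a/, coda /n/.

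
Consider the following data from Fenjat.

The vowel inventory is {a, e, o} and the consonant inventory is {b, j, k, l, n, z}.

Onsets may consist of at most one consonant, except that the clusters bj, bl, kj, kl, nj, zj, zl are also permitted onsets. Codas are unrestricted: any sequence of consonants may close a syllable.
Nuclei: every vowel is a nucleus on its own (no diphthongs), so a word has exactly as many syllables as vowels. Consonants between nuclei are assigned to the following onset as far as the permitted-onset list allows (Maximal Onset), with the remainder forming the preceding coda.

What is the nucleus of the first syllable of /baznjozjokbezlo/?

a

The vowels are a, o, o, e, o — 5 nuclei, so 5 syllables.
The first nucleus (vowel 1 from the left) is /a/.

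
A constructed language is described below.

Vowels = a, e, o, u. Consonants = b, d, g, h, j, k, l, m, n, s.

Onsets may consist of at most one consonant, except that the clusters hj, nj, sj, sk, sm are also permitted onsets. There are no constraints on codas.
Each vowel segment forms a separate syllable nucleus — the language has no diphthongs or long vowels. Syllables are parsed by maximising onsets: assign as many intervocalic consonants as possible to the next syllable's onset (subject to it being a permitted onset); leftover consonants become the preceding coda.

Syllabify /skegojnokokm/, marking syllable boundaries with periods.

ske.goj.no.kokm

Vowels present: e, o, o, o; each is a nucleus, giving 4 syllables.
V1 /e/ – V2 /o/: /g/ is a single consonant, so it becomes the next onset.
V2 /o/ – V3 /o/: /jn/; trying suffixes from longest down, /n/ is the first permitted one, so coda /j/ | onset /n/.
V3 /o/ – V4 /o/: /k/ → onset of the next syllable (single consonants are always licit onsets).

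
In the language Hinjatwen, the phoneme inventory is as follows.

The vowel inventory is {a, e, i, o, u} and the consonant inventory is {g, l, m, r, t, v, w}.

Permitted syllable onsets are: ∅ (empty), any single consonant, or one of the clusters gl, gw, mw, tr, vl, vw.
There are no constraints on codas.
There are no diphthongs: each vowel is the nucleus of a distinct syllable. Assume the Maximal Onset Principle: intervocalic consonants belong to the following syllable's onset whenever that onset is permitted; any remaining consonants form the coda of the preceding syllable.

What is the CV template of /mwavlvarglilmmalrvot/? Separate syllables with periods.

Vowels present: a, a, i, a, o; each is a nucleus, giving 5 syllables.
Between /a/ (V1) and /a/ (V2): /vlv/; trying suffixes from longest down, /v/ is the first permitted one, so coda /vl/ | onset /v/.
Between /a/ (V2) and /i/ (V3): cluster /rgl/ — the longest permitted-onset suffix is /gl/; onset = /gl/, preceding coda = /r/.
Between /i/ (V3) and /a/ (V4): /lmm/ — longest licit onset from the right is /m/, leaving /lm/ as coda.
Between /a/ (V4) and /o/ (V5): cluster /lrv/ — the longest permitted-onset suffix is /v/; onset = /v/, preceding coda = /lr/.
Result: mwavl.var.glilm.malr.vot.
Mapping each syllable to C/V: /mwavl/ → CCVCC, /var/ → CVC, /glilm/ → CCVCC, /malr/ → CVCC, /vot/ → CVC.

CCVCC.CVC.CCVCC.CVCC.CVC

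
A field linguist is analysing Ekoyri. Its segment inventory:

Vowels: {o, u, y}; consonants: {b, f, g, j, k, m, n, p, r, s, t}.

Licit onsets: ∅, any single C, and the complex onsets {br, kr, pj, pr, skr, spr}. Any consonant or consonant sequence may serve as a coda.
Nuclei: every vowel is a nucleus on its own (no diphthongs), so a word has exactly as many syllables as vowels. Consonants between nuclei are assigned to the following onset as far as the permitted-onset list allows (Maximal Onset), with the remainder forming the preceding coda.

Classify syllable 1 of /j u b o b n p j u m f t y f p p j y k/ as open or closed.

open

The vowels are u, o, u, y, y — 5 nuclei, so 5 syllables.
Between /u/ (V1) and /o/ (V2): just /b/ — single C goes to the following onset.
Between /o/ (V2) and /u/ (V3): /bnpj/ — longest licit onset from the right is /pj/, leaving /bn/ as coda.
Between /u/ (V3) and /y/ (V4): cluster /mft/ — the longest permitted-onset suffix is /t/; onset = /t/, preceding coda = /mf/.
Between /y/ (V4) and /y/ (V5): cluster /fppj/ — the longest permitted-onset suffix is /pj/; onset = /pj/, preceding coda = /fp/.
Syllabification: ju.bobn.pjumf.tyfp.pjyk.
Syllable 1 is /ju/; it ends in its nucleus with no coda, so it is open.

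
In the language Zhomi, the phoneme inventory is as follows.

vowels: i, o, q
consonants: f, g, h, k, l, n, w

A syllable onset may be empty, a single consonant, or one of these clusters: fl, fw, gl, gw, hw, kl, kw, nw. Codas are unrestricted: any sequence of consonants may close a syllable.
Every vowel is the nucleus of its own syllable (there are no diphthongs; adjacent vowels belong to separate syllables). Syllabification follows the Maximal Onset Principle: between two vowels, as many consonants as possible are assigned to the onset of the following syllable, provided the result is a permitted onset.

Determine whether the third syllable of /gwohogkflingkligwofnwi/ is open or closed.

closed

Vowels present: o, o, i, i, o, i; each is a nucleus, giving 6 syllables.
V1 /o/ – V2 /o/: /h/ → onset of the next syllable (single consonants are always licit onsets).
V2 /o/ – V3 /i/: /gkfl/; trying suffixes from longest down, /fl/ is the first permitted one, so coda /gk/ | onset /fl/.
V3 /i/ – V4 /i/: /ngkl/ splits as /ng/ + /kl/ (/kl/ is the longest suffix that is a licit onset).
V4 /i/ – V5 /o/: /gw/ — entire cluster is a permitted onset → onset /gw/, coda ∅.
V5 /o/ – V6 /i/: /fnw/ — longest licit onset from the right is /nw/, leaving /f/ as coda.
Result: gwo.hogk.fling.kli.gwof.nwi.
Syllable 3 is /fling/ with coda /ng/, so it is closed.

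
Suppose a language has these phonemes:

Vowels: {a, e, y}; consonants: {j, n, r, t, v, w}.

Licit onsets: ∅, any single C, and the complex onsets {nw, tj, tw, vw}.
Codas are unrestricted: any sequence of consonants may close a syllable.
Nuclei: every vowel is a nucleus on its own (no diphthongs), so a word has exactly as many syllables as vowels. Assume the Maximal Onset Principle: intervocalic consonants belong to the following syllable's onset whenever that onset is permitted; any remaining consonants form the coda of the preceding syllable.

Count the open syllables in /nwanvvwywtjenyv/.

Nuclei (vowels): a, y, e, y → 4 syllables.
/a…y/ gap (V1→V2): /nvvw/ — longest licit onset from the right is /vw/, leaving /nv/ as coda.
/y…e/ gap (V2→V3): cluster /wtj/ — the longest permitted-onset suffix is /tj/; onset = /tj/, preceding coda = /w/.
/e…y/ gap (V3→V4): /n/ → onset of the next syllable (single consonants are always licit onsets).
So the parse is nwanv.vwyw.tje.nyv.
Classifying each syllable: /nwanv/ (closed), /vwyw/ (closed), /tje/ (open), /nyv/ (closed).
Open syllables: 1.

1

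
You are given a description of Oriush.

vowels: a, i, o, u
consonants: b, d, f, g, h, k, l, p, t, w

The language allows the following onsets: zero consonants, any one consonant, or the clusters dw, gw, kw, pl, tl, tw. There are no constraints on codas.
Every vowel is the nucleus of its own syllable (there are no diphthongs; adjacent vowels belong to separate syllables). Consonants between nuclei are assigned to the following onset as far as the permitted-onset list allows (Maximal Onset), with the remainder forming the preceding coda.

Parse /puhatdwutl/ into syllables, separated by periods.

The vowels are u, a, u — 3 nuclei, so 3 syllables.
/u…a/ gap (V1→V2): /h/ is a single consonant, so it becomes the next onset.
/a…u/ gap (V2→V3): cluster /tdw/ — the longest permitted-onset suffix is /dw/; onset = /dw/, preceding coda = /t/.

pu.hat.dwutl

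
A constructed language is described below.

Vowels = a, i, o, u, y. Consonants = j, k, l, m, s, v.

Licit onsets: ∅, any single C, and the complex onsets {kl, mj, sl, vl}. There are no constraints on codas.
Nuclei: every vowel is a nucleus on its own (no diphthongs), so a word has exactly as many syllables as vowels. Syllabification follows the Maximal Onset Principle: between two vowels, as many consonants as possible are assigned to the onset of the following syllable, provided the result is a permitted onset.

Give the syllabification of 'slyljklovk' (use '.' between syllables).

slylj.klovk

Nuclei (vowels): y, o → 2 syllables.
σ1/σ2 boundary: /ljkl/; trying suffixes from longest down, /kl/ is the first permitted one, so coda /lj/ | onset /kl/.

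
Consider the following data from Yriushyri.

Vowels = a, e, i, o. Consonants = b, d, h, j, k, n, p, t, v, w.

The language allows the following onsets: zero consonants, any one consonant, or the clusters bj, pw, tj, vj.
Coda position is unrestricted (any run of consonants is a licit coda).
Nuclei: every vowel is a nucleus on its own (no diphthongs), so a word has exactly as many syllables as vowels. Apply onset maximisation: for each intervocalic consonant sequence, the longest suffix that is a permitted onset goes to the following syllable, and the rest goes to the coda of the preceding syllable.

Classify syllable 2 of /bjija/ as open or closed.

open

Vowels present: i, a; each is a nucleus, giving 2 syllables.
V1 /i/ – V2 /a/: /j/ → onset of the next syllable (single consonants are always licit onsets).
Syllabification: bji.ja.
Syllable 2 is /ja/; it ends in its nucleus with no coda, so it is open.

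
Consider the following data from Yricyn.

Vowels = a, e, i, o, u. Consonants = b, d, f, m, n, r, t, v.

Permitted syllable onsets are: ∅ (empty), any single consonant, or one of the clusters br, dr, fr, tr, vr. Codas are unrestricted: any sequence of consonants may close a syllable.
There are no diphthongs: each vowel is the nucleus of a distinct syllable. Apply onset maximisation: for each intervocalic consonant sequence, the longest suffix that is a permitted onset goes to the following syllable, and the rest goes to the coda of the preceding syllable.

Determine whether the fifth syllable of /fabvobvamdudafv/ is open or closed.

Vowels present: a, o, a, u, a; each is a nucleus, giving 5 syllables.
/a…o/ gap (V1→V2): /bv/; trying suffixes from longest down, /v/ is the first permitted one, so coda /b/ | onset /v/.
/o…a/ gap (V2→V3): /bv/; trying suffixes from longest down, /v/ is the first permitted one, so coda /b/ | onset /v/.
/a…u/ gap (V3→V4): /md/; trying suffixes from longest down, /d/ is the first permitted one, so coda /m/ | onset /d/.
/u…a/ gap (V4→V5): /d/ → onset of the next syllable (single consonants are always licit onsets).
Result: fab.vob.vam.du.dafv.
Syllable 5 is /dafv/ with coda /fv/, so it is closed.

closed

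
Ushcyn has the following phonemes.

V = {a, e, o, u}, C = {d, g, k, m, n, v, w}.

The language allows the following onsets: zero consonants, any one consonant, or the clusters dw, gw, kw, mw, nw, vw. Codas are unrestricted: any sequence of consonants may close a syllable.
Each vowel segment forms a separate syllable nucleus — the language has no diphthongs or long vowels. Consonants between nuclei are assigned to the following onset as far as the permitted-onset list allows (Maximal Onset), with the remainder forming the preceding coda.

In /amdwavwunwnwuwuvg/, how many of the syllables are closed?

3

The vowels are a, a, u, u, u — 5 nuclei, so 5 syllables.
V1 /a/ – V2 /a/: /mdw/ splits as /m/ + /dw/ (/dw/ is the longest suffix that is a licit onset).
V2 /a/ – V3 /u/: /vw/ is a licit onset in full, so it all attaches to the next syllable.
V3 /u/ – V4 /u/: /nwnw/; trying suffixes from longest down, /nw/ is the first permitted one, so coda /nw/ | onset /nw/.
V4 /u/ – V5 /u/: /w/ is a single consonant, so it becomes the next onset.
Result: am.dwa.vwunw.nwu.wuvg.
Classifying each syllable: /am/ (closed), /dwa/ (open), /vwunw/ (closed), /nwu/ (open), /wuvg/ (closed).
Closed syllables: 3.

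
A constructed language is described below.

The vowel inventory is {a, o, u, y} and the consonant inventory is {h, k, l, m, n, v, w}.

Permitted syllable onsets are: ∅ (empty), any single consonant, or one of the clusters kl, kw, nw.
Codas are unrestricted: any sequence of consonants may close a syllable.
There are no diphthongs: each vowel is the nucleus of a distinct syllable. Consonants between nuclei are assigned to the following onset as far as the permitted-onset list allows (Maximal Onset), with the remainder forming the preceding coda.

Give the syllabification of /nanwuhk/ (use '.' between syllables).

Vowels present: a, u; each is a nucleus, giving 2 syllables.
V1 /a/ – V2 /u/: cluster /nw/ — /nw/ is itself a permitted onset, so the whole cluster goes right; preceding coda = ∅.

na.nwuhk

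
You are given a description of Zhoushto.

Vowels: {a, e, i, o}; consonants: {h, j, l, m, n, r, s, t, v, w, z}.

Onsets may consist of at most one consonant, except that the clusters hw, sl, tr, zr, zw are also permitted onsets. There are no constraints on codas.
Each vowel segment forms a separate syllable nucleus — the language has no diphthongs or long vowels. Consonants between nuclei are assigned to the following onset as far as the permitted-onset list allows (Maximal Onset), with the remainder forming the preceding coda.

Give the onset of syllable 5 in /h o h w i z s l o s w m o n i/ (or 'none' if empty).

n

Nuclei (vowels): o, i, o, o, i → 5 syllables.
Between /o/ (V1) and /i/ (V2): /hw/ is a licit onset in full, so it all attaches to the next syllable.
Between /i/ (V2) and /o/ (V3): /zsl/; trying suffixes from longest down, /sl/ is the first permitted one, so coda /z/ | onset /sl/.
Between /o/ (V3) and /o/ (V4): /swm/ — longest licit onset from the right is /m/, leaving /sw/ as coda.
Between /o/ (V4) and /i/ (V5): just /n/ — single C goes to the following onset.
So the parse is ho.hwiz.slosw.mo.ni.
Syllable 5 is /ni/: onset /n/, nucleus /i/, coda ∅.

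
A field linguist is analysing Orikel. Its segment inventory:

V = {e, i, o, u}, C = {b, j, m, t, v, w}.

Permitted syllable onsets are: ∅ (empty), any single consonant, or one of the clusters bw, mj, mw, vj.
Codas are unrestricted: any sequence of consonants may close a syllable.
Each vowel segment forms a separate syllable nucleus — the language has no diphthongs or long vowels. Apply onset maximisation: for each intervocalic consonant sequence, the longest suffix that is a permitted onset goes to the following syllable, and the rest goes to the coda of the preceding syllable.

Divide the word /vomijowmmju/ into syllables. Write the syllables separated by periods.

Vowels present: o, i, o, u; each is a nucleus, giving 4 syllables.
/o…i/ gap (V1→V2): just /m/ — single C goes to the following onset.
/i…o/ gap (V2→V3): /j/ is a single consonant, so it becomes the next onset.
/o…u/ gap (V3→V4): cluster /wmmj/ — the longest permitted-onset suffix is /mj/; onset = /mj/, preceding coda = /wm/.

vo.mi.jowm.mju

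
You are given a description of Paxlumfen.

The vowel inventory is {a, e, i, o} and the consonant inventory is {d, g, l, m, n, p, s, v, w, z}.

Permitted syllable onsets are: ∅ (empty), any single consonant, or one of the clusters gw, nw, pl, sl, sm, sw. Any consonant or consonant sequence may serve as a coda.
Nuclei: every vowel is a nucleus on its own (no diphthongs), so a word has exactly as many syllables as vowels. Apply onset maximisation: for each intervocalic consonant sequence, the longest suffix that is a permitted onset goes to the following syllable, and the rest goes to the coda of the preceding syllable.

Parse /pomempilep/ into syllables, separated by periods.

po.mem.pi.lep

Nuclei (vowels): o, e, i, e → 4 syllables.
σ1/σ2 boundary: /m/ is a single consonant, so it becomes the next onset.
σ2/σ3 boundary: /mp/; trying suffixes from longest down, /p/ is the first permitted one, so coda /m/ | onset /p/.
σ3/σ4 boundary: just /l/ — single C goes to the following onset.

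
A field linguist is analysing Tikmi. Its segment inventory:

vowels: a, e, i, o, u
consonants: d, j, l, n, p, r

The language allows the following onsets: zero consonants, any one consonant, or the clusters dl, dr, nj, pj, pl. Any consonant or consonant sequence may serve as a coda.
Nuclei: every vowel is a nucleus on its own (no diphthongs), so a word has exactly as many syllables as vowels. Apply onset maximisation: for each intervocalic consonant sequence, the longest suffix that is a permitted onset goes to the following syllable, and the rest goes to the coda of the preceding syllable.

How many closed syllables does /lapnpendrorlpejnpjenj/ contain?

5

Vowels present: a, e, o, e, e; each is a nucleus, giving 5 syllables.
/a…e/ gap (V1→V2): /pnp/ splits as /pn/ + /p/ (/p/ is the longest suffix that is a licit onset).
/e…o/ gap (V2→V3): cluster /ndr/ — the longest permitted-onset suffix is /dr/; onset = /dr/, preceding coda = /n/.
/o…e/ gap (V3→V4): /rlp/ — longest licit onset from the right is /p/, leaving /rl/ as coda.
/e…e/ gap (V4→V5): /jnpj/ splits as /jn/ + /pj/ (/pj/ is the longest suffix that is a licit onset).
Result: lapn.pen.drorl.pejn.pjenj.
Classifying each syllable: /lapn/ (closed), /pen/ (closed), /drorl/ (closed), /pejn/ (closed), /pjenj/ (closed).
Closed syllables: 5.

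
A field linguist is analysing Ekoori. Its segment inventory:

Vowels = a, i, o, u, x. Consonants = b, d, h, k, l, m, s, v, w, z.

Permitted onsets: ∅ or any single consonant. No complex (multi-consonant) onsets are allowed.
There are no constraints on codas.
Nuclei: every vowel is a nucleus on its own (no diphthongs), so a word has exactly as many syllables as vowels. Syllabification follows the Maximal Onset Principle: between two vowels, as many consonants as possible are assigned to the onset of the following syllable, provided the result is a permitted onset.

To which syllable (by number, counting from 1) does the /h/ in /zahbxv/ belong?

1

Vowels present: a, x; each is a nucleus, giving 2 syllables.
/a…x/ gap (V1→V2): /hb/ — longest licit onset from the right is /b/, leaving /h/ as coda.
Syllabification: zah.bxv.
The /h/ is in the coda of syllable 1 (/zah/).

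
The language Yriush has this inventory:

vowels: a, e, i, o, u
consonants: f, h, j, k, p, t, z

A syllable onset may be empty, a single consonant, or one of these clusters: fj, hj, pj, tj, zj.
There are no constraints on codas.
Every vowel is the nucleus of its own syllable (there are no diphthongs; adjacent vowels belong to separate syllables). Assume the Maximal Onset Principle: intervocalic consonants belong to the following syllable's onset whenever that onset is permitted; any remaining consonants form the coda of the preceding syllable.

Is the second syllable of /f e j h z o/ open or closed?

The vowels are e, o — 2 nuclei, so 2 syllables.
/e…o/ gap (V1→V2): /jhz/; trying suffixes from longest down, /z/ is the first permitted one, so coda /jh/ | onset /z/.
So the parse is fejh.zo.
Syllable 2 is /zo/; it ends in its nucleus with no coda, so it is open.

open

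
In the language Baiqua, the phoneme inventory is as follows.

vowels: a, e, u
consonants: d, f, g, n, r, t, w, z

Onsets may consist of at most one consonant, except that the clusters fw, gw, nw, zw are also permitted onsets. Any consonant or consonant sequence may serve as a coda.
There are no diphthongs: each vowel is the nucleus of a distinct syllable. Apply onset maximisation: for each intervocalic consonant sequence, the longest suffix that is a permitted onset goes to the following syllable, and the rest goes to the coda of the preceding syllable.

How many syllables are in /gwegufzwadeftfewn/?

5

Nuclei (vowels): e, u, a, e, e → 5 syllables.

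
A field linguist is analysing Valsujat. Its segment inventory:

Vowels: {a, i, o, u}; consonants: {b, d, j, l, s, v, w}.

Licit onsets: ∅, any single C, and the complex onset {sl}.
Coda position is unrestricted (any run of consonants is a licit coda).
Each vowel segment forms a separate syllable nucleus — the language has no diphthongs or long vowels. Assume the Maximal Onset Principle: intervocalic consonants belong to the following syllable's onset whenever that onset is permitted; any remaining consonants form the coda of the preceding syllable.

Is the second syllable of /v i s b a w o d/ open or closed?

The vowels are i, a, o — 3 nuclei, so 3 syllables.
V1 /i/ – V2 /a/: cluster /sb/ — the longest permitted-onset suffix is /b/; onset = /b/, preceding coda = /s/.
V2 /a/ – V3 /o/: just /w/ — single C goes to the following onset.
Syllabification: vis.ba.wod.
Syllable 2 is /ba/; it ends in its nucleus with no coda, so it is open.

open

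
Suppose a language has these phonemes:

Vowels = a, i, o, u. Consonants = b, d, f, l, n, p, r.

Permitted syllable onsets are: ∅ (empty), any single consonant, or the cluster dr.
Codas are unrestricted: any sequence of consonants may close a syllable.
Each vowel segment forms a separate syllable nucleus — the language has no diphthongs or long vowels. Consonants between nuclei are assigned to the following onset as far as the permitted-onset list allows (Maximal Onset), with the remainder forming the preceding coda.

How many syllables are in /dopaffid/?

The vowels are o, a, i — 3 nuclei, so 3 syllables.

3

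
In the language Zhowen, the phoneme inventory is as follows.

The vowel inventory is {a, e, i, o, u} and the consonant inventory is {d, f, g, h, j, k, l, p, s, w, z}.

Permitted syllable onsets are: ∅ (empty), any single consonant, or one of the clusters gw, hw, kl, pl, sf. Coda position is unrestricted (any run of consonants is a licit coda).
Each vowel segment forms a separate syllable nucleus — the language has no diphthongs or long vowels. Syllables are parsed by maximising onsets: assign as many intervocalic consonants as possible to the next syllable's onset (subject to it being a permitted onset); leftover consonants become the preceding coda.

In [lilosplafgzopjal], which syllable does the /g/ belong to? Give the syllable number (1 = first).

The vowels are i, o, a, o, a — 5 nuclei, so 5 syllables.
σ1/σ2 boundary: /l/ → onset of the next syllable (single consonants are always licit onsets).
σ2/σ3 boundary: /spl/; trying suffixes from longest down, /pl/ is the first permitted one, so coda /s/ | onset /pl/.
σ3/σ4 boundary: cluster /fgz/ — the longest permitted-onset suffix is /z/; onset = /z/, preceding coda = /fg/.
σ4/σ5 boundary: /pj/ splits as /p/ + /j/ (/j/ is the longest suffix that is a licit onset).
Result: li.los.plafg.zop.jal.
The /g/ is in the coda of syllable 3 (/plafg/).

3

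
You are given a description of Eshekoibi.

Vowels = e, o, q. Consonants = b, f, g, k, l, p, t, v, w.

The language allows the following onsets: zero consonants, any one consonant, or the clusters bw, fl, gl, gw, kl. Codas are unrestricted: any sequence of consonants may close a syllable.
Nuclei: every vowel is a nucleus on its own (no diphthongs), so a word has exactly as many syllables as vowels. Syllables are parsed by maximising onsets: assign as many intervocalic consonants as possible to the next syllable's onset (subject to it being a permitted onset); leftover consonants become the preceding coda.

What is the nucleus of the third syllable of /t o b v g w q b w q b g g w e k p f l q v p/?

q

Nuclei (vowels): o, q, q, e, q → 5 syllables.
The third nucleus (vowel 3 from the left) is /q/.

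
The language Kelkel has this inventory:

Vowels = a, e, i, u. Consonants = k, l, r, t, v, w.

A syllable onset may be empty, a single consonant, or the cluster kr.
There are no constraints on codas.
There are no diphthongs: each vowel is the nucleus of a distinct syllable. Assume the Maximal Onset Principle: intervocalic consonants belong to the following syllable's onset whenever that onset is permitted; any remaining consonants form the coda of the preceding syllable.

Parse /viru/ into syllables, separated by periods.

Vowels present: i, u; each is a nucleus, giving 2 syllables.
/i…u/ gap (V1→V2): just /r/ — single C goes to the following onset.

vi.ru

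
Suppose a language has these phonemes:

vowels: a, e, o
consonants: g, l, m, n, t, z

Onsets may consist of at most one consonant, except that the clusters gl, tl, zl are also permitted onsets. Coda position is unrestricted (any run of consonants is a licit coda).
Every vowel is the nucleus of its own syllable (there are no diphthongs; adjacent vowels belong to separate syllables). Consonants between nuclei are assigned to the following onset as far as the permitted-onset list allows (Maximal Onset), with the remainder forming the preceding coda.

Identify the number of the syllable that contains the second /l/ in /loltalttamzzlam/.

1

The vowels are o, a, a, a — 4 nuclei, so 4 syllables.
V1 /o/ – V2 /a/: /lt/ splits as /l/ + /t/ (/t/ is the longest suffix that is a licit onset).
V2 /a/ – V3 /a/: /ltt/; trying suffixes from longest down, /t/ is the first permitted one, so coda /lt/ | onset /t/.
V3 /a/ – V4 /a/: /mzzl/ splits as /mz/ + /zl/ (/zl/ is the longest suffix that is a licit onset).
So the parse is lol.talt.tamz.zlam.
The second /l/ is in the coda of syllable 1 (/lol/).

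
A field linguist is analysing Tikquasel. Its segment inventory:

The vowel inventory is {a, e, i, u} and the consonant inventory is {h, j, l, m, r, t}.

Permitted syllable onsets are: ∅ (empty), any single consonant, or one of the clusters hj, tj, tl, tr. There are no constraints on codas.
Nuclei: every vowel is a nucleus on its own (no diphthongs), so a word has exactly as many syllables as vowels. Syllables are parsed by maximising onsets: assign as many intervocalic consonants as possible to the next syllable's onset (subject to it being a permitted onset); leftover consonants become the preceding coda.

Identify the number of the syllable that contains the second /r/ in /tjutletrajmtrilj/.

4

Nuclei (vowels): u, e, a, i → 4 syllables.
V1 /u/ – V2 /e/: /tl/ — entire cluster is a permitted onset → onset /tl/, coda ∅.
V2 /e/ – V3 /a/: cluster /tr/ — /tr/ is itself a permitted onset, so the whole cluster goes right; preceding coda = ∅.
V3 /a/ – V4 /i/: /jmtr/ splits as /jm/ + /tr/ (/tr/ is the longest suffix that is a licit onset).
So the parse is tju.tle.trajm.trilj.
The second /r/ is in the onset of syllable 4 (/trilj/).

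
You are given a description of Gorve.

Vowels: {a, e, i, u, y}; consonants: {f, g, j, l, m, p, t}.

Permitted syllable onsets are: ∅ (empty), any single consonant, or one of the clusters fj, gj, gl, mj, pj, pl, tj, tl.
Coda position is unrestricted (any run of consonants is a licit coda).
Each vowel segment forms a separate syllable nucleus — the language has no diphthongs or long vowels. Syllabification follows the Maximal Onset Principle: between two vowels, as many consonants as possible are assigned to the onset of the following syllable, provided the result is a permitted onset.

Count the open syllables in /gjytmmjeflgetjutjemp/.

The vowels are y, e, e, u, e — 5 nuclei, so 5 syllables.
Between /y/ (V1) and /e/ (V2): /tmmj/ — longest licit onset from the right is /mj/, leaving /tm/ as coda.
Between /e/ (V2) and /e/ (V3): /flg/; trying suffixes from longest down, /g/ is the first permitted one, so coda /fl/ | onset /g/.
Between /e/ (V3) and /u/ (V4): /tj/ is a licit onset in full, so it all attaches to the next syllable.
Between /u/ (V4) and /e/ (V5): cluster /tj/ — /tj/ is itself a permitted onset, so the whole cluster goes right; preceding coda = ∅.
Result: gjytm.mjefl.ge.tju.tjemp.
Classifying each syllable: /gjytm/ (closed), /mjefl/ (closed), /ge/ (open), /tju/ (open), /tjemp/ (closed).
Open syllables: 2.

2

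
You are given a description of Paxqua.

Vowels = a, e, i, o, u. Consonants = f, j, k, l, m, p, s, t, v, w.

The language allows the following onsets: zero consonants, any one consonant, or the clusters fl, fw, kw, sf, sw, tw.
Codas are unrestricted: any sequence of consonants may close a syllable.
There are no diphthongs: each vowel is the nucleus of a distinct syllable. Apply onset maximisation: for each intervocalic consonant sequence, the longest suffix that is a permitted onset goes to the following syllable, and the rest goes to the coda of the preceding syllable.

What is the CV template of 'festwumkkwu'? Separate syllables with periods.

CVC.CCVCC.CCV

Nuclei (vowels): e, u, u → 3 syllables.
/e…u/ gap (V1→V2): /stw/ — longest licit onset from the right is /tw/, leaving /s/ as coda.
/u…u/ gap (V2→V3): /mkkw/; trying suffixes from longest down, /kw/ is the first permitted one, so coda /mk/ | onset /kw/.
Result: fes.twumk.kwu.
Mapping each syllable to C/V: /fes/ → CVC, /twumk/ → CCVCC, /kwu/ → CCV.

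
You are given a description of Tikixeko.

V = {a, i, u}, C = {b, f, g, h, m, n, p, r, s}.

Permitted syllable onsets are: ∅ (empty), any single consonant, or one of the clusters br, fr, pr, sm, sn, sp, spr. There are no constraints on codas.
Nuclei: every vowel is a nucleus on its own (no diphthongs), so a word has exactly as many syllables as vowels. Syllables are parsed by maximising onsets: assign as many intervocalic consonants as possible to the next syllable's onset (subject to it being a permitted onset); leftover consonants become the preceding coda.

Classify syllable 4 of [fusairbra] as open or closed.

open

Nuclei (vowels): u, a, i, a → 4 syllables.
σ1/σ2 boundary: /s/ is a single consonant, so it becomes the next onset.
σ2/σ3 boundary: no consonants, so the boundary falls immediately after /a/.
σ3/σ4 boundary: /rbr/ splits as /r/ + /br/ (/br/ is the longest suffix that is a licit onset).
Putting it together: fu.sa.ir.bra.
Syllable 4 is /bra/; it ends in its nucleus with no coda, so it is open.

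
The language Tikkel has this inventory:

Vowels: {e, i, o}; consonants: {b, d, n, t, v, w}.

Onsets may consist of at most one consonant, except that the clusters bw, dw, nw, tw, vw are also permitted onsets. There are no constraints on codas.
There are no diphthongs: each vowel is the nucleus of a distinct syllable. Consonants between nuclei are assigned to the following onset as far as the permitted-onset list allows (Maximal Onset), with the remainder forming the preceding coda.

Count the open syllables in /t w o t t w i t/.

Vowels present: o, i; each is a nucleus, giving 2 syllables.
/o…i/ gap (V1→V2): /ttw/ — longest licit onset from the right is /tw/, leaving /t/ as coda.
Putting it together: twot.twit.
Classifying each syllable: /twot/ (closed), /twit/ (closed).
Open syllables: 0.

0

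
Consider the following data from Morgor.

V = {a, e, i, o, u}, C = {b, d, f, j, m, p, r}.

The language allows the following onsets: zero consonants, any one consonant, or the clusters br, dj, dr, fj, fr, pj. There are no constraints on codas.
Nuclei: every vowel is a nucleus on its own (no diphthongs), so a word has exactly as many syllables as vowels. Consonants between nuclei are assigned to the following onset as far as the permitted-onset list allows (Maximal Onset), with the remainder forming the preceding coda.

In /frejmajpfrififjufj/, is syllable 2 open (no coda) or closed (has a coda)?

Vowels present: e, a, i, i, u; each is a nucleus, giving 5 syllables.
/e…a/ gap (V1→V2): /jm/ — longest licit onset from the right is /m/, leaving /j/ as coda.
/a…i/ gap (V2→V3): cluster /jpfr/ — the longest permitted-onset suffix is /fr/; onset = /fr/, preceding coda = /jp/.
/i…i/ gap (V3→V4): /f/ is a single consonant, so it becomes the next onset.
/i…u/ gap (V4→V5): /fj/ — entire cluster is a permitted onset → onset /fj/, coda ∅.
So the parse is frej.majp.fri.fi.fjufj.
Syllable 2 is /majp/ with coda /jp/, so it is closed.

closed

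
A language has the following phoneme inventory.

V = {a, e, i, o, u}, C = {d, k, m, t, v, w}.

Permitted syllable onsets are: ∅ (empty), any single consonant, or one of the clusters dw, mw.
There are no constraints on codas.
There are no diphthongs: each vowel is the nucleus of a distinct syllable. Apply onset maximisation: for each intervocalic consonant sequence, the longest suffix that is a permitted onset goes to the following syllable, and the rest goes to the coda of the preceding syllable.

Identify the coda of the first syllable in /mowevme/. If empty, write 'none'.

none

The vowels are o, e, e — 3 nuclei, so 3 syllables.
/o…e/ gap (V1→V2): just /w/ — single C goes to the following onset.
/e…e/ gap (V2→V3): /vm/ — longest licit onset from the right is /m/, leaving /v/ as coda.
Result: mo.wev.me.
Syllable 1 is /mo/: onset /m/, nucleus /o/, coda ∅.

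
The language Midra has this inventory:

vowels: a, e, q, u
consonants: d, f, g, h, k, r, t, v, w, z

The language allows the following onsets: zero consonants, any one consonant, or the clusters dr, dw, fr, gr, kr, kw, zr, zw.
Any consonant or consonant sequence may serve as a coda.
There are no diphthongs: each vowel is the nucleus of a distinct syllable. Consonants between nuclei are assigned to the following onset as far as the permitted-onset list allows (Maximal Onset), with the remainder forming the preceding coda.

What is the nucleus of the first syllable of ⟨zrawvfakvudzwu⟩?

The vowels are a, a, u, u — 4 nuclei, so 4 syllables.
The first nucleus (vowel 1 from the left) is /a/.

a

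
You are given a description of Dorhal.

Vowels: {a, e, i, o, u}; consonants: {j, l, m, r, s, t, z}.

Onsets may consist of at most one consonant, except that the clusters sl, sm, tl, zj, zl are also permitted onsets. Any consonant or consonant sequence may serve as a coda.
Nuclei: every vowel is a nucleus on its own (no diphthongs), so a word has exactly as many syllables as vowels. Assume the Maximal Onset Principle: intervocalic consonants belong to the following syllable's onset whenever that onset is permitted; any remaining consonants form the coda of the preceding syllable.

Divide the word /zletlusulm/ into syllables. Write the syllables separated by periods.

zle.tlu.sulm

Vowels present: e, u, u; each is a nucleus, giving 3 syllables.
σ1/σ2 boundary: /tl/ is a licit onset in full, so it all attaches to the next syllable.
σ2/σ3 boundary: just /s/ — single C goes to the following onset.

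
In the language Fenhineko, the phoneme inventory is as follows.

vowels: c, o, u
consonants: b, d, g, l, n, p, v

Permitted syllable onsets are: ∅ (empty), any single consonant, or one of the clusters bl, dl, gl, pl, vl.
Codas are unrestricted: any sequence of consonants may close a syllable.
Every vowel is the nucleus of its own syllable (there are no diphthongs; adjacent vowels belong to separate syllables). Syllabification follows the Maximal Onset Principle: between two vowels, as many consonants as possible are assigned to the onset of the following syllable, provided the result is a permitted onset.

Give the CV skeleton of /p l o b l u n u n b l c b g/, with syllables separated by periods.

CCV.CCV.CVC.CCVCC

Nuclei (vowels): o, u, u, c → 4 syllables.
Between /o/ (V1) and /u/ (V2): cluster /bl/ — /bl/ is itself a permitted onset, so the whole cluster goes right; preceding coda = ∅.
Between /u/ (V2) and /u/ (V3): /n/ is a single consonant, so it becomes the next onset.
Between /u/ (V3) and /c/ (V4): /nbl/ — longest licit onset from the right is /bl/, leaving /n/ as coda.
Putting it together: plo.blu.nun.blcbg.
Mapping each syllable to C/V: /plo/ → CCV, /blu/ → CCV, /nun/ → CVC, /blcbg/ → CCVCC.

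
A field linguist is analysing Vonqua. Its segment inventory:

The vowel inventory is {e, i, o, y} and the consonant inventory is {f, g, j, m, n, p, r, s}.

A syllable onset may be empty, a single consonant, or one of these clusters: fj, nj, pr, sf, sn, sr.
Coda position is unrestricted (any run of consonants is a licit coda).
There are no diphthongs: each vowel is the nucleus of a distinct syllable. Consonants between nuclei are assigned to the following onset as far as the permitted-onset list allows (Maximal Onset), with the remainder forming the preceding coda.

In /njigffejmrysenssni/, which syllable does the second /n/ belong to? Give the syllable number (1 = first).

Vowels present: i, e, y, e, i; each is a nucleus, giving 5 syllables.
/i…e/ gap (V1→V2): cluster /gff/ — the longest permitted-onset suffix is /f/; onset = /f/, preceding coda = /gf/.
/e…y/ gap (V2→V3): cluster /jmr/ — the longest permitted-onset suffix is /r/; onset = /r/, preceding coda = /jm/.
/y…e/ gap (V3→V4): /s/ → onset of the next syllable (single consonants are always licit onsets).
/e…i/ gap (V4→V5): /nssn/ — longest licit onset from the right is /sn/, leaving /ns/ as coda.
Syllabification: njigf.fejm.ry.sens.sni.
The second /n/ is in the coda of syllable 4 (/sens/).

4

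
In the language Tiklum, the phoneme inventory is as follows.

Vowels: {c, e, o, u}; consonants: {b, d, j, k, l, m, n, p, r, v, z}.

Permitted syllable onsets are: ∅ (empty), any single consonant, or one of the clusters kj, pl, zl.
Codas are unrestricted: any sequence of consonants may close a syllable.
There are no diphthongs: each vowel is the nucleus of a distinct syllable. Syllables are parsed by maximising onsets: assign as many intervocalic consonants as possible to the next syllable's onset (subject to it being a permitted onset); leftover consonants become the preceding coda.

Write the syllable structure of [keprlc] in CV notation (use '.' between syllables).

CVCC.CV

Vowels present: e, c; each is a nucleus, giving 2 syllables.
Between /e/ (V1) and /c/ (V2): /prl/ — longest licit onset from the right is /l/, leaving /pr/ as coda.
Result: kepr.lc.
Mapping each syllable to C/V: /kepr/ → CVCC, /lc/ → CV.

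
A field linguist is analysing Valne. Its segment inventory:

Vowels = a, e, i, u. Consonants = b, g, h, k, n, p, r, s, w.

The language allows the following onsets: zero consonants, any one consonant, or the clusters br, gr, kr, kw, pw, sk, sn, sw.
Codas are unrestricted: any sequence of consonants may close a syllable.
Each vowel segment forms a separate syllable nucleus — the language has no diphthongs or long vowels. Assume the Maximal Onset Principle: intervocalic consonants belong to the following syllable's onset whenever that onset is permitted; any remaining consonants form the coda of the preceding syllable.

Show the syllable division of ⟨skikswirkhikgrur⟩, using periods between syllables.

The vowels are i, i, i, u — 4 nuclei, so 4 syllables.
V1 /i/ – V2 /i/: /ksw/ — longest licit onset from the right is /sw/, leaving /k/ as coda.
V2 /i/ – V3 /i/: /rkh/; trying suffixes from longest down, /h/ is the first permitted one, so coda /rk/ | onset /h/.
V3 /i/ – V4 /u/: /kgr/ splits as /k/ + /gr/ (/gr/ is the longest suffix that is a licit onset).

skik.swirk.hik.grur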